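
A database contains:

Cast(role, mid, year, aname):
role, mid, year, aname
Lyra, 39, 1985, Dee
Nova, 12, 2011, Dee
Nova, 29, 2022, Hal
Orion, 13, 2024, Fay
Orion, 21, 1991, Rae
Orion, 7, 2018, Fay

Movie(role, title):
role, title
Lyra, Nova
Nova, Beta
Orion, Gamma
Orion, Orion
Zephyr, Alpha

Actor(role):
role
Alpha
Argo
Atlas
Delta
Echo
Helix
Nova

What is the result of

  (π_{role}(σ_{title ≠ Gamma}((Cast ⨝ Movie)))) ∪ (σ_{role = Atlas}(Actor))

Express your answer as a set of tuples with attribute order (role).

Natural join on role: {(Lyra, 39, 1985, Dee, Nova), (Nova, 12, 2011, Dee, Beta), (Nova, 29, 2022, Hal, Beta), (Orion, 13, 2024, Fay, Gamma), (Orion, 13, 2024, Fay, Orion), (Orion, 21, 1991, Rae, Gamma), (Orion, 21, 1991, Rae, Orion), (Orion, 7, 2018, Fay, Gamma), (Orion, 7, 2018, Fay, Orion)}
Selection title ≠ Gamma: {(Lyra, 39, 1985, Dee, Nova), (Nova, 12, 2011, Dee, Beta), (Nova, 29, 2022, Hal, Beta), (Orion, 13, 2024, Fay, Orion), (Orion, 21, 1991, Rae, Orion), (Orion, 7, 2018, Fay, Orion)}
π_{role} gives {Lyra, Nova, Orion} (3 duplicate(s) eliminated).
Selection role = Atlas: {Atlas}
Union: {Lyra, Nova, Orion} with {Atlas} → {Atlas, Lyra, Nova, Orion}

{Atlas, Lyra, Nova, Orion}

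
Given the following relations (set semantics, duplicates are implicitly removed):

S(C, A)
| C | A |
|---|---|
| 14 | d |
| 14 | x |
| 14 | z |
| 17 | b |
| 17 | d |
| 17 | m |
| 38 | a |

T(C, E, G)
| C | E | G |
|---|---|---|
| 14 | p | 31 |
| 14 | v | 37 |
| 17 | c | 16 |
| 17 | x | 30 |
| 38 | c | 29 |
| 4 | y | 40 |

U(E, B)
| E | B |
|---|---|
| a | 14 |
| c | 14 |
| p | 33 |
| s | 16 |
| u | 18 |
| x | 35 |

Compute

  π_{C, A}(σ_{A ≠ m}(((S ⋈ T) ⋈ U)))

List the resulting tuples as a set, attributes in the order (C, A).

{(14, d), (14, x), (14, z), (17, b), (17, d), (38, a)}

Joining S and T on C yields {(14, d, p, 31), (14, d, v, 37), (14, x, p, 31), (14, x, v, 37), (14, z, p, 31), (14, z, v, 37), (17, b, c, 16), (17, b, x, 30), (17, d, c, 16), (17, d, x, 30), (17, m, c, 16), (17, m, x, 30), (38, a, c, 29)}.
Joining (S ⋈ T) and U on E yields {(14, d, p, 31, 33), (14, x, p, 31, 33), (14, z, p, 31, 33), (17, b, c, 16, 14), (17, b, x, 30, 35), (17, d, c, 16, 14), (17, d, x, 30, 35), (17, m, c, 16, 14), (17, m, x, 30, 35), (38, a, c, 29, 14)}.
Apply σ_{A ≠ m}; surviving tuples: {(14, d, p, 31, 33), (14, x, p, 31, 33), (14, z, p, 31, 33), (17, b, c, 16, 14), (17, b, x, 30, 35), (17, d, c, 16, 14), (17, d, x, 30, 35), (38, a, c, 29, 14)}
Projecting to C, A (2 duplicate(s) eliminated): {(14, d), (14, x), (14, z), (17, b), (17, d), (38, a)}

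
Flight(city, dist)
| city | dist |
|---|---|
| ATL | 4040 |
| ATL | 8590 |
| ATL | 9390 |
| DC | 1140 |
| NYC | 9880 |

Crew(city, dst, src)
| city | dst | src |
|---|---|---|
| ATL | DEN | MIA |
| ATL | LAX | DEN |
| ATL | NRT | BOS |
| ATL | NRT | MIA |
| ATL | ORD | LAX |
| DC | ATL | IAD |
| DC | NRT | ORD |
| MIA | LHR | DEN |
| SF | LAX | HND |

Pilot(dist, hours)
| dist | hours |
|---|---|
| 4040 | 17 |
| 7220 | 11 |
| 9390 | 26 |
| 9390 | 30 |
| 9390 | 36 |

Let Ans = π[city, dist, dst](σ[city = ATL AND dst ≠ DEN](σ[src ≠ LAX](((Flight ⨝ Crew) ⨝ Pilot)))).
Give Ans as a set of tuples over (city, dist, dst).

Joining Flight and Crew on city yields {(ATL, 4040, DEN, MIA), (ATL, 4040, LAX, DEN), (ATL, 4040, NRT, BOS), (ATL, 4040, NRT, MIA), (ATL, 4040, ORD, LAX), (ATL, 8590, DEN, MIA), (ATL, 8590, LAX, DEN), (ATL, 8590, NRT, BOS), (ATL, 8590, NRT, MIA), (ATL, 8590, ORD, LAX), (ATL, 9390, DEN, MIA), (ATL, 9390, LAX, DEN), (ATL, 9390, NRT, BOS), (ATL, 9390, NRT, MIA), (ATL, 9390, ORD, LAX), (DC, 1140, ATL, IAD), (DC, 1140, NRT, ORD)}.
Joining (Flight ⨝ Crew) and Pilot on dist yields {(ATL, 4040, DEN, MIA, 17), (ATL, 4040, LAX, DEN, 17), (ATL, 4040, NRT, BOS, 17), (ATL, 4040, NRT, MIA, 17), (ATL, 4040, ORD, LAX, 17), (ATL, 9390, DEN, MIA, 26), (ATL, 9390, DEN, MIA, 30), (ATL, 9390, DEN, MIA, 36), (ATL, 9390, LAX, DEN, 26), (ATL, 9390, LAX, DEN, 30), (ATL, 9390, LAX, DEN, 36), (ATL, 9390, NRT, BOS, 26), (ATL, 9390, NRT, BOS, 30), (ATL, 9390, NRT, BOS, 36), (ATL, 9390, NRT, MIA, 26), (ATL, 9390, NRT, MIA, 30), (ATL, 9390, NRT, MIA, 36), (ATL, 9390, ORD, LAX, 26), (ATL, 9390, ORD, LAX, 30), (ATL, 9390, ORD, LAX, 36)}.
Filtering on src ≠ LAX leaves {(ATL, 4040, DEN, MIA, 17), (ATL, 4040, LAX, DEN, 17), (ATL, 4040, NRT, BOS, 17), (ATL, 4040, NRT, MIA, 17), (ATL, 9390, DEN, MIA, 26), (ATL, 9390, DEN, MIA, 30), (ATL, 9390, DEN, MIA, 36), (ATL, 9390, LAX, DEN, 26), (ATL, 9390, LAX, DEN, 30), (ATL, 9390, LAX, DEN, 36), (ATL, 9390, NRT, BOS, 26), (ATL, 9390, NRT, BOS, 30), (ATL, 9390, NRT, BOS, 36), (ATL, 9390, NRT, MIA, 26), (ATL, 9390, NRT, MIA, 30), (ATL, 9390, NRT, MIA, 36)}.
Filtering on city = ATL AND dst ≠ DEN leaves {(ATL, 4040, LAX, DEN, 17), (ATL, 4040, NRT, BOS, 17), (ATL, 4040, NRT, MIA, 17), (ATL, 9390, LAX, DEN, 26), (ATL, 9390, LAX, DEN, 30), (ATL, 9390, LAX, DEN, 36), (ATL, 9390, NRT, BOS, 26), (ATL, 9390, NRT, BOS, 30), (ATL, 9390, NRT, BOS, 36), (ATL, 9390, NRT, MIA, 26), (ATL, 9390, NRT, MIA, 30), (ATL, 9390, NRT, MIA, 36)}.
Keep only column(s) city, dist, dst (8 duplicate(s) eliminated): {(ATL, 4040, LAX), (ATL, 4040, NRT), (ATL, 9390, LAX), (ATL, 9390, NRT)}

{(ATL, 4040, LAX), (ATL, 4040, NRT), (ATL, 9390, LAX), (ATL, 9390, NRT)}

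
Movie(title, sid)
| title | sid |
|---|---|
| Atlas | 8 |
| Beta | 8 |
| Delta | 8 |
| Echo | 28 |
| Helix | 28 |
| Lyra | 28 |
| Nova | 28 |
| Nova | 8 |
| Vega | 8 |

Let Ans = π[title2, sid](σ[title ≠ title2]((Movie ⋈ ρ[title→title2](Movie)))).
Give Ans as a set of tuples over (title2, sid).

ρ[title→title2]: schema becomes (title2, sid); tuples unchanged.
Natural join on sid: {(Atlas, 8, Atlas), (Atlas, 8, Beta), (Atlas, 8, Delta), (Atlas, 8, Nova), (Atlas, 8, Vega), (Beta, 8, Atlas), (Beta, 8, Beta), (Beta, 8, Delta), (Beta, 8, Nova), (Beta, 8, Vega), (Delta, 8, Atlas), (Delta, 8, Beta), (Delta, 8, Delta), (Delta, 8, Nova), (Delta, 8, Vega), (Echo, 28, Echo), (Echo, 28, Helix), (Echo, 28, Lyra), (Echo, 28, Nova), (Helix, 28, Echo), (Helix, 28, Helix), (Helix, 28, Lyra), (Helix, 28, Nova), (Lyra, 28, Echo), (Lyra, 28, Helix), (Lyra, 28, Lyra), (Lyra, 28, Nova), (Nova, 28, Echo), (Nova, 28, Helix), (Nova, 28, Lyra), (Nova, 28, Nova), (Nova, 8, Atlas), (Nova, 8, Beta), (Nova, 8, Delta), (Nova, 8, Nova), (Nova, 8, Vega), (Vega, 8, Atlas), (Vega, 8, Beta), (Vega, 8, Delta), (Vega, 8, Nova), (Vega, 8, Vega)}
Filtering on title ≠ title2 leaves {(Atlas, 8, Beta), (Atlas, 8, Delta), (Atlas, 8, Nova), (Atlas, 8, Vega), (Beta, 8, Atlas), (Beta, 8, Delta), (Beta, 8, Nova), (Beta, 8, Vega), (Delta, 8, Atlas), (Delta, 8, Beta), (Delta, 8, Nova), (Delta, 8, Vega), (Echo, 28, Helix), (Echo, 28, Lyra), (Echo, 28, Nova), (Helix, 28, Echo), (Helix, 28, Lyra), (Helix, 28, Nova), (Lyra, 28, Echo), (Lyra, 28, Helix), (Lyra, 28, Nova), (Nova, 28, Echo), (Nova, 28, Helix), (Nova, 28, Lyra), (Nova, 8, Atlas), (Nova, 8, Beta), (Nova, 8, Delta), (Nova, 8, Vega), (Vega, 8, Atlas), (Vega, 8, Beta), (Vega, 8, Delta), (Vega, 8, Nova)}.
π_{title2, sid} gives {(Atlas, 8), (Beta, 8), (Delta, 8), (Echo, 28), (Helix, 28), (Lyra, 28), (Nova, 28), (Nova, 8), (Vega, 8)} (23 duplicate(s) eliminated).

{(Atlas, 8), (Beta, 8), (Delta, 8), (Echo, 28), (Helix, 28), (Lyra, 28), (Nova, 28), (Nova, 8), (Vega, 8)}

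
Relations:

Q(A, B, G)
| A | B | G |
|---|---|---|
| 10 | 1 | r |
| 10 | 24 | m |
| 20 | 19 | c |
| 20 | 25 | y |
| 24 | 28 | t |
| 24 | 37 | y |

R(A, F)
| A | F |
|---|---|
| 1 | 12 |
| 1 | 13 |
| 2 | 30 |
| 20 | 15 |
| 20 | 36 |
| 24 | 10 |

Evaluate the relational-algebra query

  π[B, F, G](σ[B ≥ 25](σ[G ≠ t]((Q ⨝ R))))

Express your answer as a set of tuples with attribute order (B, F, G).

Joining Q and R on A yields {(20, 19, c, 15), (20, 19, c, 36), (20, 25, y, 15), (20, 25, y, 36), (24, 28, t, 10), (24, 37, y, 10)}.
Apply σ_{G ≠ t}; surviving tuples: {(20, 19, c, 15), (20, 19, c, 36), (20, 25, y, 15), (20, 25, y, 36), (24, 37, y, 10)}
Apply σ_{B ≥ 25}; surviving tuples: {(20, 25, y, 15), (20, 25, y, 36), (24, 37, y, 10)}
Keep only column(s) B, F, G: {(25, 15, y), (25, 36, y), (37, 10, y)}

{(25, 15, y), (25, 36, y), (37, 10, y)}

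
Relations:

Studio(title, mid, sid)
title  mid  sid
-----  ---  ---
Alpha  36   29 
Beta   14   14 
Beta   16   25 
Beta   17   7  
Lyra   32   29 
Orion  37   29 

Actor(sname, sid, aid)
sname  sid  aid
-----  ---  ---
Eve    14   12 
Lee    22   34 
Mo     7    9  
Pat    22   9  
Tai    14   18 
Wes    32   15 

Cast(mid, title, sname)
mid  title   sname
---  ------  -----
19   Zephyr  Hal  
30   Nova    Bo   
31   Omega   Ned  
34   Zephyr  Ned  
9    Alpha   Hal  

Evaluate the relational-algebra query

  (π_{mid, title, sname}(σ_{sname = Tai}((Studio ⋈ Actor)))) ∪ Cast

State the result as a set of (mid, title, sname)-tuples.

{(14, Beta, Tai), (19, Zephyr, Hal), (30, Nova, Bo), (31, Omega, Ned), (34, Zephyr, Ned), (9, Alpha, Hal)}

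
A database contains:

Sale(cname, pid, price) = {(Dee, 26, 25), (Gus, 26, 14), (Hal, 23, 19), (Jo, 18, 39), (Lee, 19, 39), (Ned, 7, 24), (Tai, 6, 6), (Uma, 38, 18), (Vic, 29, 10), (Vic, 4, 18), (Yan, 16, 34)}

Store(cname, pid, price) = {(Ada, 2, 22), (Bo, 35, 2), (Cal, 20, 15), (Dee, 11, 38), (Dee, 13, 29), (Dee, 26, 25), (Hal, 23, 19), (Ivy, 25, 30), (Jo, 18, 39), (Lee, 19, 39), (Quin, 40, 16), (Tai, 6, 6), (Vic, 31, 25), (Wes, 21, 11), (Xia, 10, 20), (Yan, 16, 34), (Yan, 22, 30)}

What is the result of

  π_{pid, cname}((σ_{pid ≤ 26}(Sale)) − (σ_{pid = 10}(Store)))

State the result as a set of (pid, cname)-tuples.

{(16, Yan), (18, Jo), (19, Lee), (23, Hal), (26, Dee), (26, Gus), (4, Vic), (6, Tai), (7, Ned)}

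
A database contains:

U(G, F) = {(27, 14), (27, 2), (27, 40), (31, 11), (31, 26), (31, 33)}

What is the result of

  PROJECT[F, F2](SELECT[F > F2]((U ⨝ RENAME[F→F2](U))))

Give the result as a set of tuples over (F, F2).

ρ[F→F2]: schema becomes (G, F2); tuples unchanged.
Natural join on G: {(27, 14, 14), (27, 14, 2), (27, 14, 40), (27, 2, 14), (27, 2, 2), (27, 2, 40), (27, 40, 14), (27, 40, 2), (27, 40, 40), (31, 11, 11), (31, 11, 26), (31, 11, 33), (31, 26, 11), (31, 26, 26), (31, 26, 33), (31, 33, 11), (31, 33, 26), (31, 33, 33)}
Selection F > F2: {(27, 14, 2), (27, 40, 14), (27, 40, 2), (31, 26, 11), (31, 33, 11), (31, 33, 26)}
π_{F, F2} gives {(14, 2), (26, 11), (33, 11), (33, 26), (40, 14), (40, 2)}.

{(14, 2), (26, 11), (33, 11), (33, 26), (40, 14), (40, 2)}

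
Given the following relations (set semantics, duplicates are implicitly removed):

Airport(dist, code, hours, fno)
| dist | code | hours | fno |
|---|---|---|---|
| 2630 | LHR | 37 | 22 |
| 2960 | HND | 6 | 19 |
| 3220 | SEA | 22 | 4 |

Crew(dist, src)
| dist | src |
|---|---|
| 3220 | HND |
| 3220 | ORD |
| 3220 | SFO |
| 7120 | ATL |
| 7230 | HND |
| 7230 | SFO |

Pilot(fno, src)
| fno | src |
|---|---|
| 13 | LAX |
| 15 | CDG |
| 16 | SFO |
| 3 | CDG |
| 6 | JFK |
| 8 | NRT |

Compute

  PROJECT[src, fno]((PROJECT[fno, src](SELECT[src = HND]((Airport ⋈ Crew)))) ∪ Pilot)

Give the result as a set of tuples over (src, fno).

{(CDG, 15), (CDG, 3), (HND, 4), (JFK, 6), (LAX, 13), (NRT, 8), (SFO, 16)}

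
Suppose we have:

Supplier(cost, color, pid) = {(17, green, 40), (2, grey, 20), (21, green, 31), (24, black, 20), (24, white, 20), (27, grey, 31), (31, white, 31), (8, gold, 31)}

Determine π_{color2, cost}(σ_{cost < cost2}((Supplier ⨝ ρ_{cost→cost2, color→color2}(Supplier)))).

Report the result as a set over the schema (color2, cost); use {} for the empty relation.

ρ[cost→cost2, color→color2]: schema becomes (cost2, color2, pid); tuples unchanged.
Natural join on pid: {(17, green, 40, 17, green), (2, grey, 20, 2, grey), (2, grey, 20, 24, black), (2, grey, 20, 24, white), (21, green, 31, 21, green), (21, green, 31, 27, grey), (21, green, 31, 31, white), (21, green, 31, 8, gold), (24, black, 20, 2, grey), (24, black, 20, 24, black), (24, black, 20, 24, white), (24, white, 20, 2, grey), (24, white, 20, 24, black), (24, white, 20, 24, white), (27, grey, 31, 21, green), (27, grey, 31, 27, grey), (27, grey, 31, 31, white), (27, grey, 31, 8, gold), (31, white, 31, 21, green), (31, white, 31, 27, grey), (31, white, 31, 31, white), (31, white, 31, 8, gold), (8, gold, 31, 21, green), (8, gold, 31, 27, grey), (8, gold, 31, 31, white), (8, gold, 31, 8, gold)}
σ[cost < cost2]: keep tuples satisfying cost < cost2 → {(2, grey, 20, 24, black), (2, grey, 20, 24, white), (21, green, 31, 27, grey), (21, green, 31, 31, white), (27, grey, 31, 31, white), (8, gold, 31, 21, green), (8, gold, 31, 27, grey), (8, gold, 31, 31, white)}
π[color2, cost]: project onto (color2, cost) → {(black, 2), (green, 8), (grey, 21), (grey, 8), (white, 2), (white, 21), (white, 27), (white, 8)}

{(black, 2), (green, 8), (grey, 21), (grey, 8), (white, 2), (white, 21), (white, 27), (white, 8)}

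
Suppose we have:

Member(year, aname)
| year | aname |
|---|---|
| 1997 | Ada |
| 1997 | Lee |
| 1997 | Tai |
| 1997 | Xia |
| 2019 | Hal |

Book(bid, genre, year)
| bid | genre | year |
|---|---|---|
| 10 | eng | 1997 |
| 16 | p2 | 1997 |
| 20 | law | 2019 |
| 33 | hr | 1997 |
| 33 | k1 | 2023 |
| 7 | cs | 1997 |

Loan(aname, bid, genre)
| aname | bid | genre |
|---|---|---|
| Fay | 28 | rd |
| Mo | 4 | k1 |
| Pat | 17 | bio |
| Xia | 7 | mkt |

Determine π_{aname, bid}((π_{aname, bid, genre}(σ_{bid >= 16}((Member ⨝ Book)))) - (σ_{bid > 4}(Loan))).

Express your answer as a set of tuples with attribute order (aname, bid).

{(Ada, 16), (Ada, 33), (Hal, 20), (Lee, 16), (Lee, 33), (Tai, 16), (Tai, 33), (Xia, 16), (Xia, 33)}

Member ⋈ Book (natural join on year): {(1997, Ada, 10, eng), (1997, Ada, 16, p2), (1997, Ada, 33, hr), (1997, Ada, 7, cs), (1997, Lee, 10, eng), (1997, Lee, 16, p2), (1997, Lee, 33, hr), (1997, Lee, 7, cs), (1997, Tai, 10, eng), (1997, Tai, 16, p2), (1997, Tai, 33, hr), (1997, Tai, 7, cs), (1997, Xia, 10, eng), (1997, Xia, 16, p2), (1997, Xia, 33, hr), (1997, Xia, 7, cs), (2019, Hal, 20, law)}
σ[bid >= 16]: keep tuples satisfying bid >= 16 → {(1997, Ada, 16, p2), (1997, Ada, 33, hr), (1997, Lee, 16, p2), (1997, Lee, 33, hr), (1997, Tai, 16, p2), (1997, Tai, 33, hr), (1997, Xia, 16, p2), (1997, Xia, 33, hr), (2019, Hal, 20, law)}
π_{aname, bid, genre} gives {(Ada, 16, p2), (Ada, 33, hr), (Hal, 20, law), (Lee, 16, p2), (Lee, 33, hr), (Tai, 16, p2), (Tai, 33, hr), (Xia, 16, p2), (Xia, 33, hr)}.
σ[bid > 4]: keep tuples satisfying bid > 4 → {(Fay, 28, rd), (Pat, 17, bio), (Xia, 7, mkt)}
Difference: {(Ada, 16, p2), (Ada, 33, hr), (Hal, 20, law), (Lee, 16, p2), (Lee, 33, hr), (Tai, 16, p2), (Tai, 33, hr), (Xia, 16, p2), (Xia, 33, hr)} with {(Fay, 28, rd), (Pat, 17, bio), (Xia, 7, mkt)} → {(Ada, 16, p2), (Ada, 33, hr), (Hal, 20, law), (Lee, 16, p2), (Lee, 33, hr), (Tai, 16, p2), (Tai, 33, hr), (Xia, 16, p2), (Xia, 33, hr)}
π_{aname, bid} gives {(Ada, 16), (Ada, 33), (Hal, 20), (Lee, 16), (Lee, 33), (Tai, 16), (Tai, 33), (Xia, 16), (Xia, 33)}.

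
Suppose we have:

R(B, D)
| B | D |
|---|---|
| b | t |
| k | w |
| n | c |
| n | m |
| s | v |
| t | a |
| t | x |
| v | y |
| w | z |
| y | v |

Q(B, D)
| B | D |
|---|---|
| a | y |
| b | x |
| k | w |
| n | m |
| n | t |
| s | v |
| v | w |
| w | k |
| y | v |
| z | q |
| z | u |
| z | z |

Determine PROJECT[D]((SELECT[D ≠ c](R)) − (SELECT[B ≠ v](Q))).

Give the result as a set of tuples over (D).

{a, t, x, y, z}

σ[D ≠ c]: keep tuples satisfying D ≠ c → {(b, t), (k, w), (n, m), (s, v), (t, a), (t, x), (v, y), (w, z), (y, v)}
σ[B ≠ v]: keep tuples satisfying B ≠ v → {(a, y), (b, x), (k, w), (n, m), (n, t), (s, v), (w, k), (y, v), (z, q), (z, u), (z, z)}
Difference: {(b, t), (k, w), (n, m), (s, v), (t, a), (t, x), (v, y), (w, z), (y, v)} with {(a, y), (b, x), (k, w), (n, m), (n, t), (s, v), (w, k), (y, v), (z, q), (z, u), (z, z)} → {(b, t), (t, a), (t, x), (v, y), (w, z)}
π[D]: project onto (D) → {a, t, x, y, z}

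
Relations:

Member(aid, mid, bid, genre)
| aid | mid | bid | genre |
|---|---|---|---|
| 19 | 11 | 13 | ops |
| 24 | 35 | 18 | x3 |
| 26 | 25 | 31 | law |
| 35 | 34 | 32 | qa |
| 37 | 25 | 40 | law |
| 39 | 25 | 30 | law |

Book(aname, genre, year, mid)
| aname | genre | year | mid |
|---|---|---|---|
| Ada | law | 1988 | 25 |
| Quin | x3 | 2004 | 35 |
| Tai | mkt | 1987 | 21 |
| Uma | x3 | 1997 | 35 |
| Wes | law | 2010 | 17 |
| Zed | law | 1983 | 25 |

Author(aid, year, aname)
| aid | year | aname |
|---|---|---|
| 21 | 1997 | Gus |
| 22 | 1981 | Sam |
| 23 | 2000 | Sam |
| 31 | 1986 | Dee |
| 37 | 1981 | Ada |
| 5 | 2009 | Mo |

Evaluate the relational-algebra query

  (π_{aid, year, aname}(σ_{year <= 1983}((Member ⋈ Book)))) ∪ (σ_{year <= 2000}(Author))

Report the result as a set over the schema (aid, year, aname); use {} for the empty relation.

{(21, 1997, Gus), (22, 1981, Sam), (23, 2000, Sam), (26, 1983, Zed), (31, 1986, Dee), (37, 1981, Ada), (37, 1983, Zed), (39, 1983, Zed)}

Natural join on mid, genre: {(24, 35, 18, x3, Quin, 2004), (24, 35, 18, x3, Uma, 1997), (26, 25, 31, law, Ada, 1988), (26, 25, 31, law, Zed, 1983), (37, 25, 40, law, Ada, 1988), (37, 25, 40, law, Zed, 1983), (39, 25, 30, law, Ada, 1988), (39, 25, 30, law, Zed, 1983)}
Apply σ_{year <= 1983}; surviving tuples: {(26, 25, 31, law, Zed, 1983), (37, 25, 40, law, Zed, 1983), (39, 25, 30, law, Zed, 1983)}
Keep only column(s) aid, year, aname: {(26, 1983, Zed), (37, 1983, Zed), (39, 1983, Zed)}
Apply σ_{year <= 2000}; surviving tuples: {(21, 1997, Gus), (22, 1981, Sam), (23, 2000, Sam), (31, 1986, Dee), (37, 1981, Ada)}
Taking the union: {(21, 1997, Gus), (22, 1981, Sam), (23, 2000, Sam), (26, 1983, Zed), (31, 1986, Dee), (37, 1981, Ada), (37, 1983, Zed), (39, 1983, Zed)}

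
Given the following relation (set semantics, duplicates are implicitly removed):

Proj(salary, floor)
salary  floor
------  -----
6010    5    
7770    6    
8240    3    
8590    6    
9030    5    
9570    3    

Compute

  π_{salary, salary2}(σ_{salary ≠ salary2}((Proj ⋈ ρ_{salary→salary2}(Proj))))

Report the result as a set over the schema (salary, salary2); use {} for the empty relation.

{(6010, 9030), (7770, 8590), (8240, 9570), (8590, 7770), (9030, 6010), (9570, 8240)}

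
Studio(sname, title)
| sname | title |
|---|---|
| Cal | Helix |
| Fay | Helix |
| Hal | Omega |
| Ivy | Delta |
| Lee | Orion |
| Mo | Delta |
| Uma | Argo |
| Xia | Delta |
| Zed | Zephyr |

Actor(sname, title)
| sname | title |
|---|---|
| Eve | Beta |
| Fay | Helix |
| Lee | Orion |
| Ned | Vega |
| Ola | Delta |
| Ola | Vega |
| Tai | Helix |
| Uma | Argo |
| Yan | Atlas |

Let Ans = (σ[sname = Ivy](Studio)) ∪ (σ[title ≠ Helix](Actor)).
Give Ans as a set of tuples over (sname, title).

{(Eve, Beta), (Ivy, Delta), (Lee, Orion), (Ned, Vega), (Ola, Delta), (Ola, Vega), (Uma, Argo), (Yan, Atlas)}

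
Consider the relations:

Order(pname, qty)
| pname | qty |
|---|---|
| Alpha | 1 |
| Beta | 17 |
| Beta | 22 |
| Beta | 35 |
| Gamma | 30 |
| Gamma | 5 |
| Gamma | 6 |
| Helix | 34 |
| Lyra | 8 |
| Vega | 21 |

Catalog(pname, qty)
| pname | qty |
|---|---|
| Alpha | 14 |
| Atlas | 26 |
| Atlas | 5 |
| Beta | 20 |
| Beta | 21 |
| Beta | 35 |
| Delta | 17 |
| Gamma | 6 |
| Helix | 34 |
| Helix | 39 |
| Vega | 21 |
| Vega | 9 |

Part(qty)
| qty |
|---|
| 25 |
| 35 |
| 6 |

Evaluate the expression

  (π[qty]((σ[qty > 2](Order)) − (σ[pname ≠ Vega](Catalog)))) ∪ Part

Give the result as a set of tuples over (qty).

{17, 21, 22, 25, 30, 35, 5, 6, 8}

Selection qty > 2: {(Beta, 17), (Beta, 22), (Beta, 35), (Gamma, 30), (Gamma, 5), (Gamma, 6), (Helix, 34), (Lyra, 8), (Vega, 21)}
Selection pname ≠ Vega: {(Alpha, 14), (Atlas, 26), (Atlas, 5), (Beta, 20), (Beta, 21), (Beta, 35), (Delta, 17), (Gamma, 6), (Helix, 34), (Helix, 39)}
Set difference of the two operands is {(Beta, 17), (Beta, 22), (Gamma, 30), (Gamma, 5), (Lyra, 8), (Vega, 21)}.
Projecting to qty: {17, 21, 22, 30, 5, 8}
Set union of the two operands is {17, 21, 22, 25, 30, 35, 5, 6, 8}.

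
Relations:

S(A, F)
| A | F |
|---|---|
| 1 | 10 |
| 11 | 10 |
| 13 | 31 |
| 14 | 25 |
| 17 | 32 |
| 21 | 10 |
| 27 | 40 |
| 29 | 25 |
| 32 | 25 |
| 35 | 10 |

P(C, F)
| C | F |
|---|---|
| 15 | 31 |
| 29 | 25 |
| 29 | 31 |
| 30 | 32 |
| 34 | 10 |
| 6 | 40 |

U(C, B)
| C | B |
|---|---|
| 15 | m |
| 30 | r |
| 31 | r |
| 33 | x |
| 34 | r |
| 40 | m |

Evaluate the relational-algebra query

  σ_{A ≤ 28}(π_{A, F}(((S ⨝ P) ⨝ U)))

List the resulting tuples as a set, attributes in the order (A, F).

Natural join on F: {(1, 10, 34), (11, 10, 34), (13, 31, 15), (13, 31, 29), (14, 25, 29), (17, 32, 30), (21, 10, 34), (27, 40, 6), (29, 25, 29), (32, 25, 29), (35, 10, 34)}
Natural join on C: {(1, 10, 34, r), (11, 10, 34, r), (13, 31, 15, m), (17, 32, 30, r), (21, 10, 34, r), (35, 10, 34, r)}
Projecting to A, F: {(1, 10), (11, 10), (13, 31), (17, 32), (21, 10), (35, 10)}
σ[A ≤ 28]: keep tuples satisfying A ≤ 28 → {(1, 10), (11, 10), (13, 31), (17, 32), (21, 10)}

{(1, 10), (11, 10), (13, 31), (17, 32), (21, 10)}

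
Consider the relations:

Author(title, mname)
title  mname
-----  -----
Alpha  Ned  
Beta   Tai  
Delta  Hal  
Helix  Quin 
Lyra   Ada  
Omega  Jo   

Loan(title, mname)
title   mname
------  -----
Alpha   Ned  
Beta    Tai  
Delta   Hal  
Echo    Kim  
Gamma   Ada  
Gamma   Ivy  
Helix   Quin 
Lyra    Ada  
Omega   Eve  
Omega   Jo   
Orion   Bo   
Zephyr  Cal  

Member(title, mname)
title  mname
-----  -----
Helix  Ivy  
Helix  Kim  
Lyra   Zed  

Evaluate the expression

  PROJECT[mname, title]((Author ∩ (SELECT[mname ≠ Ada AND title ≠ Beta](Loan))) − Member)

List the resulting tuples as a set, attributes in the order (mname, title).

Filtering on mname ≠ Ada AND title ≠ Beta leaves {(Alpha, Ned), (Delta, Hal), (Echo, Kim), (Gamma, Ivy), (Helix, Quin), (Omega, Eve), (Omega, Jo), (Orion, Bo), (Zephyr, Cal)}.
Intersection: {(Alpha, Ned), (Beta, Tai), (Delta, Hal), (Helix, Quin), (Lyra, Ada), (Omega, Jo)} with {(Alpha, Ned), (Delta, Hal), (Echo, Kim), (Gamma, Ivy), (Helix, Quin), (Omega, Eve), (Omega, Jo), (Orion, Bo), (Zephyr, Cal)} → {(Alpha, Ned), (Delta, Hal), (Helix, Quin), (Omega, Jo)}
Difference: {(Alpha, Ned), (Delta, Hal), (Helix, Quin), (Omega, Jo)} with {(Helix, Ivy), (Helix, Kim), (Lyra, Zed)} → {(Alpha, Ned), (Delta, Hal), (Helix, Quin), (Omega, Jo)}
π[mname, title]: project onto (mname, title) → {(Hal, Delta), (Jo, Omega), (Ned, Alpha), (Quin, Helix)}

{(Hal, Delta), (Jo, Omega), (Ned, Alpha), (Quin, Helix)}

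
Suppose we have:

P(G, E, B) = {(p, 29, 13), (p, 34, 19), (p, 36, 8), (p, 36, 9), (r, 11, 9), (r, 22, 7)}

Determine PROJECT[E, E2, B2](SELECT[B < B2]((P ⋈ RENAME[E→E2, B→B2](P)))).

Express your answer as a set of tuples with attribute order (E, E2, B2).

ρ[E→E2, B→B2]: schema becomes (G, E2, B2); tuples unchanged.
P ⋈ RENAME[E→E2, B→B2](P) (natural join on G): {(p, 29, 13, 29, 13), (p, 29, 13, 34, 19), (p, 29, 13, 36, 8), (p, 29, 13, 36, 9), (p, 34, 19, 29, 13), (p, 34, 19, 34, 19), (p, 34, 19, 36, 8), (p, 34, 19, 36, 9), (p, 36, 8, 29, 13), (p, 36, 8, 34, 19), (p, 36, 8, 36, 8), (p, 36, 8, 36, 9), (p, 36, 9, 29, 13), (p, 36, 9, 34, 19), (p, 36, 9, 36, 8), (p, 36, 9, 36, 9), (r, 11, 9, 11, 9), (r, 11, 9, 22, 7), (r, 22, 7, 11, 9), (r, 22, 7, 22, 7)}
σ[B < B2]: keep tuples satisfying B < B2 → {(p, 29, 13, 34, 19), (p, 36, 8, 29, 13), (p, 36, 8, 34, 19), (p, 36, 8, 36, 9), (p, 36, 9, 29, 13), (p, 36, 9, 34, 19), (r, 22, 7, 11, 9)}
Projecting to E, E2, B2 (2 duplicate(s) eliminated): {(22, 11, 9), (29, 34, 19), (36, 29, 13), (36, 34, 19), (36, 36, 9)}

{(22, 11, 9), (29, 34, 19), (36, 29, 13), (36, 34, 19), (36, 36, 9)}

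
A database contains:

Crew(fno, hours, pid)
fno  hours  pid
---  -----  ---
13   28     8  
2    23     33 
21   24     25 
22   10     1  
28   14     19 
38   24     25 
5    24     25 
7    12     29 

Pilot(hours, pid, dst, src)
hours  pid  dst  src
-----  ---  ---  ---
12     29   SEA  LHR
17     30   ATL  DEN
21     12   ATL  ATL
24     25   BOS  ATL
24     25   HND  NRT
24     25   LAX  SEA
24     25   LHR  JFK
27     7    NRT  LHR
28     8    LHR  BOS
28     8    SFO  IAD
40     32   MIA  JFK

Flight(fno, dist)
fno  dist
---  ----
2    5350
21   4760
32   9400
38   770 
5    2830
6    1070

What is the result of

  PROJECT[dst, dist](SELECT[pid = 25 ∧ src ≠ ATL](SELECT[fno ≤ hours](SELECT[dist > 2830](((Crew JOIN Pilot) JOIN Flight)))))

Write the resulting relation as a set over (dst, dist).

Natural join on hours, pid: {(13, 28, 8, LHR, BOS), (13, 28, 8, SFO, IAD), (21, 24, 25, BOS, ATL), (21, 24, 25, HND, NRT), (21, 24, 25, LAX, SEA), (21, 24, 25, LHR, JFK), (38, 24, 25, BOS, ATL), (38, 24, 25, HND, NRT), (38, 24, 25, LAX, SEA), (38, 24, 25, LHR, JFK), (5, 24, 25, BOS, ATL), (5, 24, 25, HND, NRT), (5, 24, 25, LAX, SEA), (5, 24, 25, LHR, JFK), (7, 12, 29, SEA, LHR)}
Natural join on fno: {(21, 24, 25, BOS, ATL, 4760), (21, 24, 25, HND, NRT, 4760), (21, 24, 25, LAX, SEA, 4760), (21, 24, 25, LHR, JFK, 4760), (38, 24, 25, BOS, ATL, 770), (38, 24, 25, HND, NRT, 770), (38, 24, 25, LAX, SEA, 770), (38, 24, 25, LHR, JFK, 770), (5, 24, 25, BOS, ATL, 2830), (5, 24, 25, HND, NRT, 2830), (5, 24, 25, LAX, SEA, 2830), (5, 24, 25, LHR, JFK, 2830)}
Selection dist > 2830: {(21, 24, 25, BOS, ATL, 4760), (21, 24, 25, HND, NRT, 4760), (21, 24, 25, LAX, SEA, 4760), (21, 24, 25, LHR, JFK, 4760)}
Selection fno ≤ hours: {(21, 24, 25, BOS, ATL, 4760), (21, 24, 25, HND, NRT, 4760), (21, 24, 25, LAX, SEA, 4760), (21, 24, 25, LHR, JFK, 4760)}
Selection pid = 25 ∧ src ≠ ATL: {(21, 24, 25, HND, NRT, 4760), (21, 24, 25, LAX, SEA, 4760), (21, 24, 25, LHR, JFK, 4760)}
Keep only column(s) dst, dist: {(HND, 4760), (LAX, 4760), (LHR, 4760)}

{(HND, 4760), (LAX, 4760), (LHR, 4760)}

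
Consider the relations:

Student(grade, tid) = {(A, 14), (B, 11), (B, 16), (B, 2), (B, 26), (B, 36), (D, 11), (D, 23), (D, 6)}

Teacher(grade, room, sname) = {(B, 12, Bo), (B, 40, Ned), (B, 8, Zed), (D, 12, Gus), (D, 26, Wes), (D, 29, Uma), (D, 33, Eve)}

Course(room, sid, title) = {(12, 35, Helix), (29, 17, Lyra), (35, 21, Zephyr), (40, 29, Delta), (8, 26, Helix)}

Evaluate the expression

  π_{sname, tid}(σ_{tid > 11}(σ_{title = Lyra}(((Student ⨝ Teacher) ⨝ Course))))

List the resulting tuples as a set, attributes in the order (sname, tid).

{(Uma, 23)}

Joining Student and Teacher on grade yields {(B, 11, 12, Bo), (B, 11, 40, Ned), (B, 11, 8, Zed), (B, 16, 12, Bo), (B, 16, 40, Ned), (B, 16, 8, Zed), (B, 2, 12, Bo), (B, 2, 40, Ned), (B, 2, 8, Zed), (B, 26, 12, Bo), (B, 26, 40, Ned), (B, 26, 8, Zed), (B, 36, 12, Bo), (B, 36, 40, Ned), (B, 36, 8, Zed), (D, 11, 12, Gus), (D, 11, 26, Wes), (D, 11, 29, Uma), (D, 11, 33, Eve), (D, 23, 12, Gus), (D, 23, 26, Wes), (D, 23, 29, Uma), (D, 23, 33, Eve), (D, 6, 12, Gus), (D, 6, 26, Wes), (D, 6, 29, Uma), (D, 6, 33, Eve)}.
Joining (Student ⨝ Teacher) and Course on room yields {(B, 11, 12, Bo, 35, Helix), (B, 11, 40, Ned, 29, Delta), (B, 11, 8, Zed, 26, Helix), (B, 16, 12, Bo, 35, Helix), (B, 16, 40, Ned, 29, Delta), (B, 16, 8, Zed, 26, Helix), (B, 2, 12, Bo, 35, Helix), (B, 2, 40, Ned, 29, Delta), (B, 2, 8, Zed, 26, Helix), (B, 26, 12, Bo, 35, Helix), (B, 26, 40, Ned, 29, Delta), (B, 26, 8, Zed, 26, Helix), (B, 36, 12, Bo, 35, Helix), (B, 36, 40, Ned, 29, Delta), (B, 36, 8, Zed, 26, Helix), (D, 11, 12, Gus, 35, Helix), (D, 11, 29, Uma, 17, Lyra), (D, 23, 12, Gus, 35, Helix), (D, 23, 29, Uma, 17, Lyra), (D, 6, 12, Gus, 35, Helix), (D, 6, 29, Uma, 17, Lyra)}.
σ[title = Lyra]: keep tuples satisfying title = Lyra → {(D, 11, 29, Uma, 17, Lyra), (D, 23, 29, Uma, 17, Lyra), (D, 6, 29, Uma, 17, Lyra)}
σ[tid > 11]: keep tuples satisfying tid > 11 → {(D, 23, 29, Uma, 17, Lyra)}
Keep only column(s) sname, tid: {(Uma, 23)}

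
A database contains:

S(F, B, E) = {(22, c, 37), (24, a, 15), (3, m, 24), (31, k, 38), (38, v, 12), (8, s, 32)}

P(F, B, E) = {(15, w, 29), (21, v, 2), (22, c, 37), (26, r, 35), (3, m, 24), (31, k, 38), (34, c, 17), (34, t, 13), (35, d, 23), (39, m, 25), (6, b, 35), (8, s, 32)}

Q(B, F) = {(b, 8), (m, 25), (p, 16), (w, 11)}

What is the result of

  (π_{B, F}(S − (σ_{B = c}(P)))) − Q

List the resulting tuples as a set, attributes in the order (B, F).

σ[B = c]: keep tuples satisfying B = c → {(22, c, 37), (34, c, 17)}
Taking the difference: {(24, a, 15), (3, m, 24), (31, k, 38), (38, v, 12), (8, s, 32)}
π_{B, F} gives {(a, 24), (k, 31), (m, 3), (s, 8), (v, 38)}.
Taking the difference: {(a, 24), (k, 31), (m, 3), (s, 8), (v, 38)}

{(a, 24), (k, 31), (m, 3), (s, 8), (v, 38)}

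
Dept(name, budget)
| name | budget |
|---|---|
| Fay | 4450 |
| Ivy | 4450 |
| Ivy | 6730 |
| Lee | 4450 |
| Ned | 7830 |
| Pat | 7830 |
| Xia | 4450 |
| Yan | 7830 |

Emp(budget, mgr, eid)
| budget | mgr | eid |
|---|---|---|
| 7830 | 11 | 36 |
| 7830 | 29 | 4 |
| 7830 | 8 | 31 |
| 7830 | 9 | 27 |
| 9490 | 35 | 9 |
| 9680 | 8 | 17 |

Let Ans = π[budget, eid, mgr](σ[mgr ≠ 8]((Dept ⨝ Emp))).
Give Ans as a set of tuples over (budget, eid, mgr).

Joining Dept and Emp on budget yields {(Ned, 7830, 11, 36), (Ned, 7830, 29, 4), (Ned, 7830, 8, 31), (Ned, 7830, 9, 27), (Pat, 7830, 11, 36), (Pat, 7830, 29, 4), (Pat, 7830, 8, 31), (Pat, 7830, 9, 27), (Yan, 7830, 11, 36), (Yan, 7830, 29, 4), (Yan, 7830, 8, 31), (Yan, 7830, 9, 27)}.
Filtering on mgr ≠ 8 leaves {(Ned, 7830, 11, 36), (Ned, 7830, 29, 4), (Ned, 7830, 9, 27), (Pat, 7830, 11, 36), (Pat, 7830, 29, 4), (Pat, 7830, 9, 27), (Yan, 7830, 11, 36), (Yan, 7830, 29, 4), (Yan, 7830, 9, 27)}.
π_{budget, eid, mgr} gives {(7830, 27, 9), (7830, 36, 11), (7830, 4, 29)} (6 duplicate(s) eliminated).

{(7830, 27, 9), (7830, 36, 11), (7830, 4, 29)}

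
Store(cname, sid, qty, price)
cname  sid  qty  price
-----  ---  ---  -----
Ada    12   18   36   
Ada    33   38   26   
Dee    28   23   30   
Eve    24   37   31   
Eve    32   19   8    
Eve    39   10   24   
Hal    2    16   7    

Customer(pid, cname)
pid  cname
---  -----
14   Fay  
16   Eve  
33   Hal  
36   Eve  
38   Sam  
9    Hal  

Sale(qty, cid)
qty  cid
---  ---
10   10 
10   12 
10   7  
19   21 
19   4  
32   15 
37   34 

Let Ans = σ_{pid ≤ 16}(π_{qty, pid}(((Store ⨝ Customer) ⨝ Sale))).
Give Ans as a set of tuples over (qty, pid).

{(10, 16), (19, 16), (37, 16)}

Store ⋈ Customer (natural join on cname): {(Eve, 24, 37, 31, 16), (Eve, 24, 37, 31, 36), (Eve, 32, 19, 8, 16), (Eve, 32, 19, 8, 36), (Eve, 39, 10, 24, 16), (Eve, 39, 10, 24, 36), (Hal, 2, 16, 7, 33), (Hal, 2, 16, 7, 9)}
(Store ⨝ Customer) ⋈ Sale (natural join on qty): {(Eve, 24, 37, 31, 16, 34), (Eve, 24, 37, 31, 36, 34), (Eve, 32, 19, 8, 16, 21), (Eve, 32, 19, 8, 16, 4), (Eve, 32, 19, 8, 36, 21), (Eve, 32, 19, 8, 36, 4), (Eve, 39, 10, 24, 16, 10), (Eve, 39, 10, 24, 16, 12), (Eve, 39, 10, 24, 16, 7), (Eve, 39, 10, 24, 36, 10), (Eve, 39, 10, 24, 36, 12), (Eve, 39, 10, 24, 36, 7)}
π[qty, pid]: project onto (qty, pid) (6 duplicate(s) eliminated) → {(10, 16), (10, 36), (19, 16), (19, 36), (37, 16), (37, 36)}
Filtering on pid ≤ 16 leaves {(10, 16), (19, 16), (37, 16)}.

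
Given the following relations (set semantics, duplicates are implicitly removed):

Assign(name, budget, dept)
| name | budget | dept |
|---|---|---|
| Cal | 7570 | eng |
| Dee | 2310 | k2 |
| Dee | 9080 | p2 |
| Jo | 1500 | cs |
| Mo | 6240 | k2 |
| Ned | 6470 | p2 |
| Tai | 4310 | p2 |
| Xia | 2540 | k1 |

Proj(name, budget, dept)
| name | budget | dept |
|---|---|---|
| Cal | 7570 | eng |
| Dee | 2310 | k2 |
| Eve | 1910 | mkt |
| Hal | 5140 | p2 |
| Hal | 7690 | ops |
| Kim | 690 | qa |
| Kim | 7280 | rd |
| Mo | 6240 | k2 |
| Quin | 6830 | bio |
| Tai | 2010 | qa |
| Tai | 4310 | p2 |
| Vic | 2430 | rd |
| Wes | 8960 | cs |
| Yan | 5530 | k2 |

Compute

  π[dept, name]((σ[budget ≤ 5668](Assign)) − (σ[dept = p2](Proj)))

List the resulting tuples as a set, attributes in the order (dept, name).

{(cs, Jo), (k1, Xia), (k2, Dee)}

Filtering on budget ≤ 5668 leaves {(Dee, 2310, k2), (Jo, 1500, cs), (Tai, 4310, p2), (Xia, 2540, k1)}.
Filtering on dept = p2 leaves {(Hal, 5140, p2), (Tai, 4310, p2)}.
Difference: {(Dee, 2310, k2), (Jo, 1500, cs), (Tai, 4310, p2), (Xia, 2540, k1)} with {(Hal, 5140, p2), (Tai, 4310, p2)} → {(Dee, 2310, k2), (Jo, 1500, cs), (Xia, 2540, k1)}
π_{dept, name} gives {(cs, Jo), (k1, Xia), (k2, Dee)}.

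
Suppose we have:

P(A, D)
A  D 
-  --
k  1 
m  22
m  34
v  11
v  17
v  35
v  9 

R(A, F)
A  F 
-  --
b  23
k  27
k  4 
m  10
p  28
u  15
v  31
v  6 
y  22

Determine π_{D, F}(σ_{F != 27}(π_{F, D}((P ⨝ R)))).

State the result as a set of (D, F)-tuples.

Natural join on A: {(k, 1, 27), (k, 1, 4), (m, 22, 10), (m, 34, 10), (v, 11, 31), (v, 11, 6), (v, 17, 31), (v, 17, 6), (v, 35, 31), (v, 35, 6), (v, 9, 31), (v, 9, 6)}
Projecting to F, D: {(10, 22), (10, 34), (27, 1), (31, 11), (31, 17), (31, 35), (31, 9), (4, 1), (6, 11), (6, 17), (6, 35), (6, 9)}
Filtering on F != 27 leaves {(10, 22), (10, 34), (31, 11), (31, 17), (31, 35), (31, 9), (4, 1), (6, 11), (6, 17), (6, 35), (6, 9)}.
Projecting to D, F: {(1, 4), (11, 31), (11, 6), (17, 31), (17, 6), (22, 10), (34, 10), (35, 31), (35, 6), (9, 31), (9, 6)}

{(1, 4), (11, 31), (11, 6), (17, 31), (17, 6), (22, 10), (34, 10), (35, 31), (35, 6), (9, 31), (9, 6)}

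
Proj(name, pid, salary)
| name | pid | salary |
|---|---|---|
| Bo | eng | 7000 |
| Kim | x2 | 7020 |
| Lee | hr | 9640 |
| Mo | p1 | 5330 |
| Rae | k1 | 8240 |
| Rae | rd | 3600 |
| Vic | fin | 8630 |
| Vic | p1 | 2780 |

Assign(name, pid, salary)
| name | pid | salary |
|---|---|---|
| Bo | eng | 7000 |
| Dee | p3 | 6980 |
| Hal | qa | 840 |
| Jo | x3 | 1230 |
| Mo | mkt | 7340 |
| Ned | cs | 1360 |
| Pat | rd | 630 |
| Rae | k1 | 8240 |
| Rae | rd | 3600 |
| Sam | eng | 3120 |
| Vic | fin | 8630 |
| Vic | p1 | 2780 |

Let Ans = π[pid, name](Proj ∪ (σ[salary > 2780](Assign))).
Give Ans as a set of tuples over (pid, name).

{(eng, Bo), (eng, Sam), (fin, Vic), (hr, Lee), (k1, Rae), (mkt, Mo), (p1, Mo), (p1, Vic), (p3, Dee), (rd, Rae), (x2, Kim)}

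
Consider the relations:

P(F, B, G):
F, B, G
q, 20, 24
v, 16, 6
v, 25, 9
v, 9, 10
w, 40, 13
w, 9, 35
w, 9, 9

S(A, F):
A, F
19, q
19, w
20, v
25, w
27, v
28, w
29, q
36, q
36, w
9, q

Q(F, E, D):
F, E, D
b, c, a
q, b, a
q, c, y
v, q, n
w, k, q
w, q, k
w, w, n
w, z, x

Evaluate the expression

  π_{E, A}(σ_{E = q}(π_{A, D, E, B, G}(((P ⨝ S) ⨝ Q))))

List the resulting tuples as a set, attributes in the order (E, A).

Joining P and S on F yields {(q, 20, 24, 19), (q, 20, 24, 29), (q, 20, 24, 36), (q, 20, 24, 9), (v, 16, 6, 20), (v, 16, 6, 27), (v, 25, 9, 20), (v, 25, 9, 27), (v, 9, 10, 20), (v, 9, 10, 27), (w, 40, 13, 19), (w, 40, 13, 25), (w, 40, 13, 28), (w, 40, 13, 36), (w, 9, 35, 19), (w, 9, 35, 25), (w, 9, 35, 28), (w, 9, 35, 36), (w, 9, 9, 19), (w, 9, 9, 25), (w, 9, 9, 28), (w, 9, 9, 36)}.
Joining (P ⨝ S) and Q on F yields {(q, 20, 24, 19, b, a), (q, 20, 24, 19, c, y), (q, 20, 24, 29, b, a), (q, 20, 24, 29, c, y), (q, 20, 24, 36, b, a), (q, 20, 24, 36, c, y), (q, 20, 24, 9, b, a), (q, 20, 24, 9, c, y), (v, 16, 6, 20, q, n), (v, 16, 6, 27, q, n), (v, 25, 9, 20, q, n), (v, 25, 9, 27, q, n), (v, 9, 10, 20, q, n), (v, 9, 10, 27, q, n), (w, 40, 13, 19, k, q), (w, 40, 13, 19, q, k), (w, 40, 13, 19, w, n), (w, 40, 13, 19, z, x), (w, 40, 13, 25, k, q), (w, 40, 13, 25, q, k), (w, 40, 13, 25, w, n), (w, 40, 13, 25, z, x), (w, 40, 13, 28, k, q), (w, 40, 13, 28, q, k), (w, 40, 13, 28, w, n), (w, 40, 13, 28, z, x), (w, 40, 13, 36, k, q), (w, 40, 13, 36, q, k), (w, 40, 13, 36, w, n), (w, 40, 13, 36, z, x), (w, 9, 35, 19, k, q), (w, 9, 35, 19, q, k), (w, 9, 35, 19, w, n), (w, 9, 35, 19, z, x), (w, 9, 35, 25, k, q), (w, 9, 35, 25, q, k), (w, 9, 35, 25, w, n), (w, 9, 35, 25, z, x), (w, 9, 35, 28, k, q), (w, 9, 35, 28, q, k), (w, 9, 35, 28, w, n), (w, 9, 35, 28, z, x), (w, 9, 35, 36, k, q), (w, 9, 35, 36, q, k), (w, 9, 35, 36, w, n), (w, 9, 35, 36, z, x), (w, 9, 9, 19, k, q), (w, 9, 9, 19, q, k), (w, 9, 9, 19, w, n), (w, 9, 9, 19, z, x), (w, 9, 9, 25, k, q), (w, 9, 9, 25, q, k), (w, 9, 9, 25, w, n), (w, 9, 9, 25, z, x), (w, 9, 9, 28, k, q), (w, 9, 9, 28, q, k), (w, 9, 9, 28, w, n), (w, 9, 9, 28, z, x), (w, 9, 9, 36, k, q), (w, 9, 9, 36, q, k), (w, 9, 9, 36, w, n), (w, 9, 9, 36, z, x)}.
Projecting to A, D, E, B, G: {(19, a, b, 20, 24), (19, k, q, 40, 13), (19, k, q, 9, 35), (19, k, q, 9, 9), (19, n, w, 40, 13), (19, n, w, 9, 35), (19, n, w, 9, 9), (19, q, k, 40, 13), (19, q, k, 9, 35), (19, q, k, 9, 9), (19, x, z, 40, 13), (19, x, z, 9, 35), (19, x, z, 9, 9), (19, y, c, 20, 24), (20, n, q, 16, 6), (20, n, q, 25, 9), (20, n, q, 9, 10), (25, k, q, 40, 13), (25, k, q, 9, 35), (25, k, q, 9, 9), (25, n, w, 40, 13), (25, n, w, 9, 35), (25, n, w, 9, 9), (25, q, k, 40, 13), (25, q, k, 9, 35), (25, q, k, 9, 9), (25, x, z, 40, 13), (25, x, z, 9, 35), (25, x, z, 9, 9), (27, n, q, 16, 6), (27, n, q, 25, 9), (27, n, q, 9, 10), (28, k, q, 40, 13), (28, k, q, 9, 35), (28, k, q, 9, 9), (28, n, w, 40, 13), (28, n, w, 9, 35), (28, n, w, 9, 9), (28, q, k, 40, 13), (28, q, k, 9, 35), (28, q, k, 9, 9), (28, x, z, 40, 13), (28, x, z, 9, 35), (28, x, z, 9, 9), (29, a, b, 20, 24), (29, y, c, 20, 24), (36, a, b, 20, 24), (36, k, q, 40, 13), (36, k, q, 9, 35), (36, k, q, 9, 9), (36, n, w, 40, 13), (36, n, w, 9, 35), (36, n, w, 9, 9), (36, q, k, 40, 13), (36, q, k, 9, 35), (36, q, k, 9, 9), (36, x, z, 40, 13), (36, x, z, 9, 35), (36, x, z, 9, 9), (36, y, c, 20, 24), (9, a, b, 20, 24), (9, y, c, 20, 24)}
Filtering on E = q leaves {(19, k, q, 40, 13), (19, k, q, 9, 35), (19, k, q, 9, 9), (20, n, q, 16, 6), (20, n, q, 25, 9), (20, n, q, 9, 10), (25, k, q, 40, 13), (25, k, q, 9, 35), (25, k, q, 9, 9), (27, n, q, 16, 6), (27, n, q, 25, 9), (27, n, q, 9, 10), (28, k, q, 40, 13), (28, k, q, 9, 35), (28, k, q, 9, 9), (36, k, q, 40, 13), (36, k, q, 9, 35), (36, k, q, 9, 9)}.
Projecting to E, A (12 duplicate(s) eliminated): {(q, 19), (q, 20), (q, 25), (q, 27), (q, 28), (q, 36)}

{(q, 19), (q, 20), (q, 25), (q, 27), (q, 28), (q, 36)}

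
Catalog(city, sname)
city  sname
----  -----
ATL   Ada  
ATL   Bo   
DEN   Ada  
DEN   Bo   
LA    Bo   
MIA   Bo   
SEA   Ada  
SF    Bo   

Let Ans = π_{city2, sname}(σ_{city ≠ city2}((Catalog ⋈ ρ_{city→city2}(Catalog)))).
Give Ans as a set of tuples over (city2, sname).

{(ATL, Ada), (ATL, Bo), (DEN, Ada), (DEN, Bo), (LA, Bo), (MIA, Bo), (SEA, Ada), (SF, Bo)}

ρ[city→city2]: schema becomes (city2, sname); tuples unchanged.
Natural join on sname: {(ATL, Ada, ATL), (ATL, Ada, DEN), (ATL, Ada, SEA), (ATL, Bo, ATL), (ATL, Bo, DEN), (ATL, Bo, LA), (ATL, Bo, MIA), (ATL, Bo, SF), (DEN, Ada, ATL), (DEN, Ada, DEN), (DEN, Ada, SEA), (DEN, Bo, ATL), (DEN, Bo, DEN), (DEN, Bo, LA), (DEN, Bo, MIA), (DEN, Bo, SF), (LA, Bo, ATL), (LA, Bo, DEN), (LA, Bo, LA), (LA, Bo, MIA), (LA, Bo, SF), (MIA, Bo, ATL), (MIA, Bo, DEN), (MIA, Bo, LA), (MIA, Bo, MIA), (MIA, Bo, SF), (SEA, Ada, ATL), (SEA, Ada, DEN), (SEA, Ada, SEA), (SF, Bo, ATL), (SF, Bo, DEN), (SF, Bo, LA), (SF, Bo, MIA), (SF, Bo, SF)}
Filtering on city ≠ city2 leaves {(ATL, Ada, DEN), (ATL, Ada, SEA), (ATL, Bo, DEN), (ATL, Bo, LA), (ATL, Bo, MIA), (ATL, Bo, SF), (DEN, Ada, ATL), (DEN, Ada, SEA), (DEN, Bo, ATL), (DEN, Bo, LA), (DEN, Bo, MIA), (DEN, Bo, SF), (LA, Bo, ATL), (LA, Bo, DEN), (LA, Bo, MIA), (LA, Bo, SF), (MIA, Bo, ATL), (MIA, Bo, DEN), (MIA, Bo, LA), (MIA, Bo, SF), (SEA, Ada, ATL), (SEA, Ada, DEN), (SF, Bo, ATL), (SF, Bo, DEN), (SF, Bo, LA), (SF, Bo, MIA)}.
π[city2, sname]: project onto (city2, sname) (18 duplicate(s) eliminated) → {(ATL, Ada), (ATL, Bo), (DEN, Ada), (DEN, Bo), (LA, Bo), (MIA, Bo), (SEA, Ada), (SF, Bo)}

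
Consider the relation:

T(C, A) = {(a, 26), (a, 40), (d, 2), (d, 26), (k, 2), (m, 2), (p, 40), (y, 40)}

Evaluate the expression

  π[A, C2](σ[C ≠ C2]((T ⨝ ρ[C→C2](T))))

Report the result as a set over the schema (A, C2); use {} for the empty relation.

{(2, d), (2, k), (2, m), (26, a), (26, d), (40, a), (40, p), (40, y)}

ρ[C→C2]: schema becomes (C2, A); tuples unchanged.
T ⋈ ρ[C→C2](T) (natural join on A): {(a, 26, a), (a, 26, d), (a, 40, a), (a, 40, p), (a, 40, y), (d, 2, d), (d, 2, k), (d, 2, m), (d, 26, a), (d, 26, d), (k, 2, d), (k, 2, k), (k, 2, m), (m, 2, d), (m, 2, k), (m, 2, m), (p, 40, a), (p, 40, p), (p, 40, y), (y, 40, a), (y, 40, p), (y, 40, y)}
Apply σ_{C ≠ C2}; surviving tuples: {(a, 26, d), (a, 40, p), (a, 40, y), (d, 2, k), (d, 2, m), (d, 26, a), (k, 2, d), (k, 2, m), (m, 2, d), (m, 2, k), (p, 40, a), (p, 40, y), (y, 40, a), (y, 40, p)}
π[A, C2]: project onto (A, C2) (6 duplicate(s) eliminated) → {(2, d), (2, k), (2, m), (26, a), (26, d), (40, a), (40, p), (40, y)}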